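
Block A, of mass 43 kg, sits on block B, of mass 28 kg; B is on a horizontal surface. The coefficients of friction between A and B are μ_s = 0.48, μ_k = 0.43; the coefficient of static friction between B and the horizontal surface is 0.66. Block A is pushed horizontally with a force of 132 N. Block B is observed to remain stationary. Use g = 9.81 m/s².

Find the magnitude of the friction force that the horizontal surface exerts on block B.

The normal force B exerts on A is simply A's weight, N₁ = 421.8 N.
Maximum static friction on A from B: μ_s N₁ = 0.48×421.8 = 202.5 N.
Since P = 132 N ≤ 202.5 N, A does not slip on B; friction on A equals P = 132 N.
B experiences an equal 132 N forward from A (third law). B is in equilibrium, so the floor supplies f₂ = 132 N of static friction (limit μ_s(m_A+m_B)g = 459.7 N, not exceeded).

f ≈ 132 N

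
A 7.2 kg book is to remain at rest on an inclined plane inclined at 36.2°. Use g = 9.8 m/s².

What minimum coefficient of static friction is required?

μ_s,min ≈ 0.732

At the slip threshold m g sin θ = μ_s m g cos θ, so μ_s,min = tan θ.
μ_s,min = tan 36.2° = 0.732.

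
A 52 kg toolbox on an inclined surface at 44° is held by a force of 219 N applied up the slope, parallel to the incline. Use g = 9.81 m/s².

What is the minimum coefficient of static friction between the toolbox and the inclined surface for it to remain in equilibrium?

N = m g cos θ = 366.9 N.
Friction must make up the shortfall along the incline: f = m g sin θ − P = 354.4 − 219 = 135.4 N.
At the threshold f = μ_s N, so μ_s,min = 135.4/366.9 = 0.369.

μ_s,min ≈ 0.369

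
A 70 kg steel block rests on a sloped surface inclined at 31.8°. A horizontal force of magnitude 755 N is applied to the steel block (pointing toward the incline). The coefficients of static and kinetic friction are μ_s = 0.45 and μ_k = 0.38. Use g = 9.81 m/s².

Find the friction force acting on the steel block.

Normal direction: N = m g cos θ + P sin θ = 981.5 N.
Along the incline, the net driving force (taking up-slope positive) is P cos θ − m g sin θ = 641.7 − 361.9 = 279.8 N, so equilibrium requires friction f = -279.8 N (down-slope).
The limit of static friction is μ_s N = 441.7 N.
|f_req| = 279.8 ≤ 441.7 N → the steel block is in equilibrium; friction equals the required value.

f ≈ 280 N (down the incline)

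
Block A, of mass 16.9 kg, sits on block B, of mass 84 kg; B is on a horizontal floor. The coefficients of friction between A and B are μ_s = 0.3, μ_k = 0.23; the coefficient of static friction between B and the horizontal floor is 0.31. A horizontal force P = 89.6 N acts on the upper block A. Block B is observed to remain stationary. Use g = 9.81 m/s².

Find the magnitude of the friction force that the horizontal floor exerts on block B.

Normal force at the A–B interface: N₁ = m_A g = 165.8 N.
So the A–B interface can sustain at most μ_s N₁ = 49.74 N of static friction.
Since P = 89.6 N > 49.74 N, A slides on B; the A–B friction is kinetic: f₁ = μ_k N₁ = 0.23×165.8 = 38.1 N.
By Newton's third law B feels 38.1 N forward from A. With B stationary, the floor's static friction on B balances it: f₂ = 38.1 N (well within μ_s(m_A+m_B)g = 306.8 N).

f ≈ 38.1 N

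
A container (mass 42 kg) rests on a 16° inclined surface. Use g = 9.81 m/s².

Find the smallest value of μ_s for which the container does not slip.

At the slip threshold m g sin θ = μ_s m g cos θ, so μ_s,min = tan θ.
μ_s,min = tan 16° = 0.287.

μ_s,min ≈ 0.287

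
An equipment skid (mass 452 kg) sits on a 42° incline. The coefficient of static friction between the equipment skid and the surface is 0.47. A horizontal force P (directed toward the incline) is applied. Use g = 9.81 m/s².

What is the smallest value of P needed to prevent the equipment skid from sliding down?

P_min ≈ 1340 N

The equipment skid tends to slide down (tan θ > μ_s), so at the point of impending slip friction acts up-slope at its limit: f = μ_s N.
Perpendicular to the incline: N = m g cos θ + P sin θ.
Along the incline: P cos θ + μ_s N = m g sin θ, i.e. P cos θ + μ_s (m g cos θ + P sin θ) = m g sin θ.
Solving, P (cos θ + μ_s sin θ) = m g (sin θ − μ_s cos θ), so P = 4430×0.3199/1.058 = 1340 N.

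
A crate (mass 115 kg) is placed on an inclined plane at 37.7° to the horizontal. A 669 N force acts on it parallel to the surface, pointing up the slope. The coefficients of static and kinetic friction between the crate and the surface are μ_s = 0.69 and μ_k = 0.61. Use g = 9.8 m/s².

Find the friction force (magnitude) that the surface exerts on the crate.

Normal force: N = m g cos θ = 115 × 9.8 × cos 37.7° = 891.7 N.
The friction needed for equilibrium is m g sin θ − P = 689.2 − 669 = 20.19 N, measured positive up-slope.
Maximum static friction available: μ_s N = 0.69 × 891.7 = 615.3 N.
Since |20.19| ≤ 615.3 N, the crate remains in static equilibrium and friction takes exactly the required value.

f ≈ 20.2 N (up the incline)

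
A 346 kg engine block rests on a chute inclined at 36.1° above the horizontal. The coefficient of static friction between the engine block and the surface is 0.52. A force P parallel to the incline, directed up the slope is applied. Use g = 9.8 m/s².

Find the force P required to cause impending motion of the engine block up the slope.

P ≈ 3420 N

At impending motion up the slope, friction acts down-slope at its limit: f = μ_s N.
P is parallel to the surface, so N = m g cos θ = 2740 N.
Along the incline: P = m g sin θ + μ_s N = 2000 + 0.52×2740 = 3420 N.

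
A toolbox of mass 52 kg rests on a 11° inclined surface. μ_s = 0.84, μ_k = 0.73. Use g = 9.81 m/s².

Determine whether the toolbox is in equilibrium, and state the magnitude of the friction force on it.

N = m g cos θ = 501 N.
Down-slope weight component: m g sin θ = 97.3 N.
μ_s N = 421 N.
97.3 ≤ 421 N, so it stays put; friction = 97.3 N.

f ≈ 97.3 N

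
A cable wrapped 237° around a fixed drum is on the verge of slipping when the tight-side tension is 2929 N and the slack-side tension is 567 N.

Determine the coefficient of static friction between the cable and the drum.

μ ≈ 0.397

T₂/T₁ = e^{μβ} → μ = ln(T₂/T₁)/β.
β = 237° = 4.136 rad.
μ = ln(2929/567)/4.136 = ln(5.166)/4.136 = 0.397.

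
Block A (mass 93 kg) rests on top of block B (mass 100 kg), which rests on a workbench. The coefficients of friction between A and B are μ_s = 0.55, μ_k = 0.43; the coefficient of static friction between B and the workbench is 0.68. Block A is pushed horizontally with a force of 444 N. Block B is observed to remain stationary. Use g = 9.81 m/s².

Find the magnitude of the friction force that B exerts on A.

Between the blocks, N₁ = m_A g = 912.3 N.
Maximum static friction on A from B: μ_s N₁ = 0.55×912.3 = 501.8 N.
P = 444 N is within that limit, so A and B move together (both at rest); the A–B friction is simply f₁ = P = 444 N.
By Newton's third law B feels 444 N forward from A. With B stationary, the floor's static friction on B balances it: f₂ = 444 N (well within μ_s(m_A+m_B)g = 1287 N).

f ≈ 444 N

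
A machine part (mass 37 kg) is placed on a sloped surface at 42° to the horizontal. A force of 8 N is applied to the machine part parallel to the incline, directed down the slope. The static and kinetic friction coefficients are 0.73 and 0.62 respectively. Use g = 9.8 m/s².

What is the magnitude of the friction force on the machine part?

Normal force: N = m g cos θ = 37 × 9.8 × cos 42° = 269.5 N.
Parallel to the incline, ΣF = 0 gives f = m g sin θ + P = 242.6 + 8 = 250.6 N (up-slope positive).
The static-friction ceiling is μ_s N = 0.73 × 269.5 = 196.7 N.
|250.6| exceeds 196.7 N, so the machine part slips down-slope; friction is kinetic, f = μ_k N = 0.62×269.5 = 167 N.

f ≈ 167 N (up the incline)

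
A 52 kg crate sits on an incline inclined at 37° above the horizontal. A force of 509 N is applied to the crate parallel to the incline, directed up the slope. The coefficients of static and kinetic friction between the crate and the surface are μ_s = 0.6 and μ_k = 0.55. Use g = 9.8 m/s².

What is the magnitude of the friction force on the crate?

The normal reaction is N = m g cos θ = 407 N.
For equilibrium along the incline the friction force must supply f = m g sin θ − P = 306.7 − 509 = -202.3 N (positive meaning up-slope).
Static friction can supply at most μ_s N = 244.2 N.
Since |-202.3| ≤ 244.2 N, static friction is sufficient; f equals the required value, not μ_s N.

f ≈ 202 N (down the incline)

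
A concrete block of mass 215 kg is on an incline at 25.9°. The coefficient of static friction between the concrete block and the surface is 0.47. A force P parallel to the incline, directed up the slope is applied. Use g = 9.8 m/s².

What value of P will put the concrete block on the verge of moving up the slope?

P ≈ 1810 N

At impending motion up the slope, friction acts down-slope at its limit: f = μ_s N.
P is parallel to the surface, so N = m g cos θ = 1900 N.
Along the incline: P = m g sin θ + μ_s N = 920 + 0.47×1900 = 1810 N.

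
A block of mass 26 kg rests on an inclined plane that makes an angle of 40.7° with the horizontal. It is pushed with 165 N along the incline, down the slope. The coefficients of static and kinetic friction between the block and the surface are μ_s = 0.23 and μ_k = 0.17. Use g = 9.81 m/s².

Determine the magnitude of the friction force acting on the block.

The normal reaction is N = m g cos θ = 193.4 N.
The friction needed for equilibrium is m g sin θ + P = 166.3 + 165 = 331.3 N, measured positive up-slope.
Static friction can supply at most μ_s N = 44.48 N.
Since |331.3| > 44.48 N, static friction cannot hold it; the block slides down the incline and kinetic friction applies: f = μ_k N = 0.17 × 193.4 = 32.9 N.

f ≈ 32.9 N (up the incline)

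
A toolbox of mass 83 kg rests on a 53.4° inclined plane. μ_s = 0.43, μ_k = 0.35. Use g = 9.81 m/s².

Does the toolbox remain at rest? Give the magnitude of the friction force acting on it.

f ≈ 170 N

N = m g cos θ = 485 N.
Down-slope weight component: m g sin θ = 654 N.
μ_s N = 209 N.
654 > 209 N, so it slides; kinetic friction f = μ_k N = 0.35×485 = 170 N.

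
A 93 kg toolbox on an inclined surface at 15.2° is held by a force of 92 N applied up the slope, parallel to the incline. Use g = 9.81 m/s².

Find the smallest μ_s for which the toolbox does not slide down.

N = m g cos θ = 880.4 N.
Friction must make up the shortfall along the incline: f = m g sin θ − P = 239.2 − 92 = 147.2 N.
At the threshold f = μ_s N, so μ_s,min = 147.2/880.4 = 0.167.

μ_s,min ≈ 0.167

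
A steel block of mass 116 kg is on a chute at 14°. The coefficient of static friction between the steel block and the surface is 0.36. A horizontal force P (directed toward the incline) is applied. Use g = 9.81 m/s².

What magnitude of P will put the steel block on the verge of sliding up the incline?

P ≈ 762 N

At impending motion up the slope, friction acts down-slope at its limit: f = μ_s N.
Perpendicular to the incline: N = m g cos θ + P sin θ.
Along the incline: P cos θ = m g sin θ + μ_s N = m g sin θ + μ_s (m g cos θ + P sin θ).
Solving, P (cos θ − μ_s sin θ) = m g (sin θ + μ_s cos θ), so P = 116×9.81×(sin 14° + 0.36 cos 14°)/(cos 14° − 0.36 sin 14°) = 1140×0.5912/0.8832 = 762 N.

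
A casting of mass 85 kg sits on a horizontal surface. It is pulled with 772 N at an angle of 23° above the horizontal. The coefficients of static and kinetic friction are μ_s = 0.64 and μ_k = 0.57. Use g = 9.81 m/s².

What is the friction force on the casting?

f ≈ 303 N

Vertical equilibrium gives N = m g − P sin α = 532.2 N.
Horizontally, friction must balance P cos α = 710.6 N.
The static-friction limit is μ_s N = 340.6 N.
710.6 > 340.6 N → the casting slides; f = μ_k N = 0.57×532.2 = 303 N.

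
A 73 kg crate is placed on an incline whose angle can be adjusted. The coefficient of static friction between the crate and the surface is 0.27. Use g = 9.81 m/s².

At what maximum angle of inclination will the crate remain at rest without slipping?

At the slip threshold, m g sin θ = μ_s · m g cos θ, so tan θ = μ_s.
θ_max = arctan(0.27) = 15.1°.

θ_max ≈ 15.1°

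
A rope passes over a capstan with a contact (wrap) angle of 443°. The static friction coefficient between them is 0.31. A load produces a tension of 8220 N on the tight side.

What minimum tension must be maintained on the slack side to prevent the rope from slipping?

T_min ≈ 748 N

Capstan equation at impending slip: T_tight/T_slack = e^{μβ}.
β = 443° = 7.732 rad; e^{μβ} = e^{0.31×7.732} = 10.99.
T_slack = T_tight / e^{μβ} = 8220 / 10.99 = 748 N.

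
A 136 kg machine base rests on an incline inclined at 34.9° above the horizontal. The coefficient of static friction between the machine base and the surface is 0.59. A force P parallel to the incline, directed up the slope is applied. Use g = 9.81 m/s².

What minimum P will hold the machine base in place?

The machine base tends to slide down (tan θ > μ_s), so at the point of impending slip friction acts up-slope at its limit: f = μ_s N.
P is parallel to the surface, so N = m g cos θ = 1090 N.
Along the incline: P + μ_s N = m g sin θ, so P = 763 − 0.59×1090 = 118 N.

P_min ≈ 118 N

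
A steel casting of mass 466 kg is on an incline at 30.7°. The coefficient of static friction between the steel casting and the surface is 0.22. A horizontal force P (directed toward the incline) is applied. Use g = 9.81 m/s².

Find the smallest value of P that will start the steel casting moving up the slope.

P ≈ 4280 N

At impending motion up the slope, friction acts down-slope at its limit: f = μ_s N.
Perpendicular to the incline: N = m g cos θ + P sin θ.
Along the incline: P cos θ = m g sin θ + μ_s N = m g sin θ + μ_s (m g cos θ + P sin θ).
Solving, P (cos θ − μ_s sin θ) = m g (sin θ + μ_s cos θ), so P = 466×9.81×(sin 30.7° + 0.22 cos 30.7°)/(cos 30.7° − 0.22 sin 30.7°) = 4570×0.6997/0.7475 = 4280 N.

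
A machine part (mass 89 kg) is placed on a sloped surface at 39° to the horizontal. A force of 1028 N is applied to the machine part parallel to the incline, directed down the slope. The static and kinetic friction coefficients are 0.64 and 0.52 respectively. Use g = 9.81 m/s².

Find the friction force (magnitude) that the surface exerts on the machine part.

Normal force: N = m g cos θ = 89 × 9.81 × cos 39° = 678.5 N.
The friction needed for equilibrium is m g sin θ + P = 549.5 + 1028 = 1577 N, measured positive up-slope.
The static-friction ceiling is μ_s N = 0.64 × 678.5 = 434.3 N.
Since |1577| > 434.3 N, static friction cannot hold it; the machine part slides down the incline and kinetic friction applies: f = μ_k N = 0.52 × 678.5 = 353 N.

f ≈ 353 N (up the incline)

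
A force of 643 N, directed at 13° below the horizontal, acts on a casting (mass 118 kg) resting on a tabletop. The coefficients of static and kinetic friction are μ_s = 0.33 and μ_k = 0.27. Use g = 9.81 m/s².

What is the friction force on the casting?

f ≈ 352 N

The vertical component of P adds to the normal force: N = m g + P sin α = 1158 + 144.6 = 1302 N.
For equilibrium, f = P cos α = 643×cos 13° = 626.5 N.
μ_s N = 0.33 × 1302 = 429.7 N.
The required friction exceeds μ_s N, so the casting moves and f = μ_k N = 352 N.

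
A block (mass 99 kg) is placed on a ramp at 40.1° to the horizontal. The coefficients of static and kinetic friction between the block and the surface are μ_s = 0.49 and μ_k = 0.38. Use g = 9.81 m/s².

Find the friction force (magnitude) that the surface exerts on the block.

Perpendicular to the surface, N = m g cos θ = 99·9.81·cos 40.1° = 742.9 N.
Along the slope the weight component is m g sin θ = 625.6 N; friction must supply exactly this, acting up-slope.
Static friction can supply at most μ_s N = 364 N.
|625.6| exceeds 364 N, so the block slips down-slope; friction is kinetic, f = μ_k N = 0.38×742.9 = 282 N.

f ≈ 282 N (up the incline)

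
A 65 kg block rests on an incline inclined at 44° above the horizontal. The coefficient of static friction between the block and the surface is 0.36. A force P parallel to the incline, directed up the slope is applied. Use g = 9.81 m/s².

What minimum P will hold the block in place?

P_min ≈ 278 N

The block tends to slide down (tan θ > μ_s), so at the point of impending slip friction acts up-slope at its limit: f = μ_s N.
P is parallel to the surface, so N = m g cos θ = 459 N.
Along the incline: P + μ_s N = m g sin θ, so P = 443 − 0.36×459 = 278 N.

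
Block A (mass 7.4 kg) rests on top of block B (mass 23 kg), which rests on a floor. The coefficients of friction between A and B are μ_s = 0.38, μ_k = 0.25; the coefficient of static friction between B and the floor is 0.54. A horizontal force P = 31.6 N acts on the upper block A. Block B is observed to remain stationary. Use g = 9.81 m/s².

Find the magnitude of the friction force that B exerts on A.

f ≈ 18.1 N

Between the blocks, N₁ = m_A g = 72.59 N.
Maximum static friction on A from B: μ_s N₁ = 0.38×72.59 = 27.59 N.
Since P = 31.6 N > 27.59 N, A slides on B; the A–B friction is kinetic: f₁ = μ_k N₁ = 0.25×72.59 = 18.1 N.
By Newton's third law B feels 18.1 N forward from A. With B stationary, the floor's static friction on B balances it: f₂ = 18.1 N (well within μ_s(m_A+m_B)g = 161 N).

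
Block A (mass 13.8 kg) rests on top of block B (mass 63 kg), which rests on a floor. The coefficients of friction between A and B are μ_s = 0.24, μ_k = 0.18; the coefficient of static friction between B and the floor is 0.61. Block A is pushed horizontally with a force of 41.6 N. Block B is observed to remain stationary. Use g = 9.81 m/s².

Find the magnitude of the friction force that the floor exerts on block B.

f ≈ 24.4 N

Normal force at the A–B interface: N₁ = m_A g = 135.4 N.
Maximum static friction on A from B: μ_s N₁ = 0.24×135.4 = 32.49 N.
Since P = 41.6 N > 32.49 N, A slides on B; the A–B friction is kinetic: f₁ = μ_k N₁ = 0.18×135.4 = 24.4 N.
By Newton's third law B feels 24.4 N forward from A. With B stationary, the floor's static friction on B balances it: f₂ = 24.4 N (well within μ_s(m_A+m_B)g = 459.6 N).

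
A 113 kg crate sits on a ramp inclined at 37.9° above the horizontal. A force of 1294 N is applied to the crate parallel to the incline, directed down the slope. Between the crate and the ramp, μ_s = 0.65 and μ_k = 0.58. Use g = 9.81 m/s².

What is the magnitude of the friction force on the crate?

f ≈ 507 N (up the incline)

The normal reaction is N = m g cos θ = 874.7 N.
For equilibrium along the incline the friction force must supply f = m g sin θ + P = 681 + 1294 = 1975 N (positive meaning up-slope).
Maximum static friction available: μ_s N = 0.65 × 874.7 = 568.6 N.
Since |1975| > 568.6 N, static friction cannot hold it; the crate slides down the incline and kinetic friction applies: f = μ_k N = 0.58 × 874.7 = 507 N.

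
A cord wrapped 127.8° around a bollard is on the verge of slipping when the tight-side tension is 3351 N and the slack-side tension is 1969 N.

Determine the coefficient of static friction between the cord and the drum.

T₂/T₁ = e^{μβ} → μ = ln(T₂/T₁)/β.
β = 127.8° = 2.231 rad.
μ = ln(3351/1969)/2.231 = ln(1.702)/2.231 = 0.238.

μ ≈ 0.238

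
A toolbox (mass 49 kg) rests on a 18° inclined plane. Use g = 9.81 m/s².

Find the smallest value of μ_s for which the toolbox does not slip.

At the slip threshold m g sin θ = μ_s m g cos θ, so μ_s,min = tan θ.
μ_s,min = tan 18° = 0.325.

μ_s,min ≈ 0.325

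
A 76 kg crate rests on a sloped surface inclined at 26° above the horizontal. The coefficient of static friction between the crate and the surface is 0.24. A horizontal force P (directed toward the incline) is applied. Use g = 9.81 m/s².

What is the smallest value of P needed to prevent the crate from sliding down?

P_min ≈ 165 N

The crate tends to slide down (tan θ > μ_s), so at the point of impending slip friction acts up-slope at its limit: f = μ_s N.
Perpendicular to the incline: N = m g cos θ + P sin θ.
Along the incline: P cos θ + μ_s N = m g sin θ, i.e. P cos θ + μ_s (m g cos θ + P sin θ) = m g sin θ.
Solving, P (cos θ + μ_s sin θ) = m g (sin θ − μ_s cos θ), so P = 746×0.2227/1.004 = 165 N.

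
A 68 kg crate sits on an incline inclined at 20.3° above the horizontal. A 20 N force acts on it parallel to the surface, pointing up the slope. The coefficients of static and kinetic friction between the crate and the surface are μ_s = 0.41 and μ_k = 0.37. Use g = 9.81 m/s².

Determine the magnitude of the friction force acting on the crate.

Normal force: N = m g cos θ = 68 × 9.81 × cos 20.3° = 625.6 N.
Parallel to the incline, ΣF = 0 gives f = m g sin θ − P = 231.4 − 20 = 211.4 N (up-slope positive).
Maximum static friction available: μ_s N = 0.41 × 625.6 = 256.5 N.
Since |211.4| ≤ 256.5 N, static friction is sufficient; f equals the required value, not μ_s N.

f ≈ 211 N (up the incline)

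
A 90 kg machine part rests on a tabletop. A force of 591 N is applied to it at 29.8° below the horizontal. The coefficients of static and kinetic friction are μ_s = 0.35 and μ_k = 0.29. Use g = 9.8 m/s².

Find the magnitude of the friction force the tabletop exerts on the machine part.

f ≈ 341 N

The vertical component of P adds to the normal force: N = m g + P sin α = 882 + 293.7 = 1176 N.
The horizontal driving force is P cos α = 512.8 N, so equilibrium needs friction f = 512.8 N.
μ_s N = 0.35 × 1176 = 411.5 N.
512.8 > 411.5 N → the machine part slides; f = μ_k N = 0.29×1176 = 341 N.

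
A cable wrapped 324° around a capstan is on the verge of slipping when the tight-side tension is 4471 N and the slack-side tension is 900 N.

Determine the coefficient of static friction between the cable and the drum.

T₂/T₁ = e^{μβ} → μ = ln(T₂/T₁)/β.
β = 324° = 5.655 rad.
μ = ln(4471/900)/5.655 = ln(4.968)/5.655 = 0.283.

μ ≈ 0.283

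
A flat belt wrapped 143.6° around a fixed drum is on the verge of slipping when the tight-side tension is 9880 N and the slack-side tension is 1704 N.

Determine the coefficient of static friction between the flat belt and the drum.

T₂/T₁ = e^{μβ} → μ = ln(T₂/T₁)/β.
β = 143.6° = 2.506 rad.
μ = ln(9880/1704)/2.506 = ln(5.798)/2.506 = 0.701.

μ ≈ 0.701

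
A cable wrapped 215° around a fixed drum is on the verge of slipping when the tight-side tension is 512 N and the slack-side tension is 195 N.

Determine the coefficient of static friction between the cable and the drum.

T₂/T₁ = e^{μβ} → μ = ln(T₂/T₁)/β.
β = 215° = 3.752 rad.
μ = ln(512/195)/3.752 = ln(2.626)/3.752 = 0.257.

μ ≈ 0.257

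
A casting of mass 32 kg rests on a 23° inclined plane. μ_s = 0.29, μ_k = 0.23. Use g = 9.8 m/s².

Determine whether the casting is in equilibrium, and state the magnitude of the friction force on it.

N = m g cos θ = 289 N.
Down-slope weight component: m g sin θ = 123 N.
μ_s N = 83.7 N.
123 > 83.7 N, so it slides; kinetic friction f = μ_k N = 0.23×289 = 66.4 N.

f ≈ 66.4 N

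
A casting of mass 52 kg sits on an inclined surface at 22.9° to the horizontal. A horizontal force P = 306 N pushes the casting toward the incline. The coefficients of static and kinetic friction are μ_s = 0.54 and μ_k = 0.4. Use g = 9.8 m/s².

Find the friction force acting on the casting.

f ≈ 83.6 N (down the incline)

Resolve perpendicular to the incline: N = m g cos θ + P sin θ = 52×9.8×cos 22.9° + 306×sin 22.9° = 588.5 N.
Along the incline, the net driving force (taking up-slope positive) is P cos θ − m g sin θ = 281.9 − 198.3 = 83.59 N, so equilibrium requires friction f = -83.59 N (down-slope).
Maximum static friction: μ_s N = 0.54 × 588.5 = 317.8 N.
Since 83.59 N is within the 317.8 N limit, the casting stays put and friction is exactly 83.6 N.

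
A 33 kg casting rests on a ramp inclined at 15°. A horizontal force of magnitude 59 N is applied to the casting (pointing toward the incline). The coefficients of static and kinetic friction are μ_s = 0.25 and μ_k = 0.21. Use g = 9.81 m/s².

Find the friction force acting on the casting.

f ≈ 26.8 N (up the incline)

Resolve perpendicular to the incline: N = m g cos θ + P sin θ = 33×9.81×cos 15° + 59×sin 15° = 328 N.
Parallel to the incline: P cos θ − m g sin θ = 56.99 − 83.79 = -26.8 N; the friction needed to balance this is 26.8 N acting up the slope.
Maximum static friction: μ_s N = 0.25 × 328 = 81.99 N.
|f_req| = 26.8 ≤ 81.99 N → the casting is in equilibrium; friction equals the required value.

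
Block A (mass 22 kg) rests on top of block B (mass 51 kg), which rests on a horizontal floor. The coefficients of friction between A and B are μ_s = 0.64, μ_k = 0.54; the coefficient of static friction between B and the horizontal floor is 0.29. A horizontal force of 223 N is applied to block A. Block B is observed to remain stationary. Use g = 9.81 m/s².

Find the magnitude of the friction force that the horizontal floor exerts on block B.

The normal force B exerts on A is simply A's weight, N₁ = 215.8 N.
So the A–B interface can sustain at most μ_s N₁ = 138.1 N of static friction.
P = 223 N exceeds that limit, so A slips over B and the interface friction becomes kinetic: f₁ = μ_k N₁ = 0.54×215.8 = 117 N.
B experiences an equal 117 N forward from A (third law). B is in equilibrium, so the floor supplies f₂ = 117 N of static friction (limit μ_s(m_A+m_B)g = 207.7 N, not exceeded).

f ≈ 117 N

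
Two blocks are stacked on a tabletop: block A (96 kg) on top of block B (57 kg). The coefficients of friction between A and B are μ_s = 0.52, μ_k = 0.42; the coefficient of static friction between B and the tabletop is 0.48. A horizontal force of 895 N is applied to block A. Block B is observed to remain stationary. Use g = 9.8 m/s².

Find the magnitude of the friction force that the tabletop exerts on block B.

f ≈ 395 N

Normal force at the A–B interface: N₁ = m_A g = 940.8 N.
So the A–B interface can sustain at most μ_s N₁ = 489.2 N of static friction.
P = 895 N exceeds that limit, so A slips over B and the interface friction becomes kinetic: f₁ = μ_k N₁ = 0.42×940.8 = 395 N.
By Newton's third law B feels 395 N forward from A. With B stationary, the floor's static friction on B balances it: f₂ = 395 N (well within μ_s(m_A+m_B)g = 719.7 N).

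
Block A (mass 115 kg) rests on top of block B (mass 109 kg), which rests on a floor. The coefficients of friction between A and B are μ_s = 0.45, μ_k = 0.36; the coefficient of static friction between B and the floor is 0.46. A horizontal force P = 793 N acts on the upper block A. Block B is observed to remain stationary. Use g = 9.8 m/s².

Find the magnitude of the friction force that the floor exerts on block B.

f ≈ 406 N

Between the blocks, N₁ = m_A g = 1127 N.
Maximum static friction on A from B: μ_s N₁ = 0.45×1127 = 507.2 N.
Since P = 793 N > 507.2 N, A slides on B; the A–B friction is kinetic: f₁ = μ_k N₁ = 0.36×1127 = 406 N.
By Newton's third law B feels 406 N forward from A. With B stationary, the floor's static friction on B balances it: f₂ = 406 N (well within μ_s(m_A+m_B)g = 1010 N).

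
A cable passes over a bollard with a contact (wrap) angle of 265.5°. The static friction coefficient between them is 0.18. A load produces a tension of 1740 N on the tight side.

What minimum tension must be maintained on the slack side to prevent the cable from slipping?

Capstan equation at impending slip: T_tight/T_slack = e^{μβ}.
β = 265.5° = 4.634 rad; e^{μβ} = e^{0.18×4.634} = 2.303.
T_slack = T_tight / e^{μβ} = 1740 / 2.303 = 756 N.

T_min ≈ 756 N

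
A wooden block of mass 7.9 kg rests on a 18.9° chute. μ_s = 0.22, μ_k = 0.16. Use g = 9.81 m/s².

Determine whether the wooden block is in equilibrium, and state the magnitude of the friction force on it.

N = m g cos θ = 73.3 N.
Down-slope weight component: m g sin θ = 25.1 N.
μ_s N = 16.1 N.
25.1 > 16.1 N, so it slides; kinetic friction f = μ_k N = 0.16×73.3 = 11.7 N.

f ≈ 11.7 N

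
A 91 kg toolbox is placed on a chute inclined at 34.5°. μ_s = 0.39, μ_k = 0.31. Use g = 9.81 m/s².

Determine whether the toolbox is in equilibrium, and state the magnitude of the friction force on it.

f ≈ 228 N

N = m g cos θ = 736 N.
Down-slope weight component: m g sin θ = 506 N.
μ_s N = 287 N.
506 > 287 N, so it slides; kinetic friction f = μ_k N = 0.31×736 = 228 N.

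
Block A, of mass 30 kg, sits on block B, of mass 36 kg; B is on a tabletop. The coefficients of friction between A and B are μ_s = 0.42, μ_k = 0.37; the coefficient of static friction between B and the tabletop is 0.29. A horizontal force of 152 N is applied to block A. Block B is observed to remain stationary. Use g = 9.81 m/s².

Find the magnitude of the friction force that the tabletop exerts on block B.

f ≈ 109 N

Between the blocks, N₁ = m_A g = 294.3 N.
So the A–B interface can sustain at most μ_s N₁ = 123.6 N of static friction.
Since P = 152 N > 123.6 N, A slides on B; the A–B friction is kinetic: f₁ = μ_k N₁ = 0.37×294.3 = 109 N.
B experiences an equal 109 N forward from A (third law). B is in equilibrium, so the floor supplies f₂ = 109 N of static friction (limit μ_s(m_A+m_B)g = 187.8 N, not exceeded).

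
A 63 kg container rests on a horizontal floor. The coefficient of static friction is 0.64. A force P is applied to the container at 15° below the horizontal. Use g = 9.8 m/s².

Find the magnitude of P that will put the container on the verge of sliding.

P ≈ 494 N

N = m g + P sin α (the push presses the container into the horizontal floor).
At impending slip, P cos α = μ_s N = μ_s (m g + P sin α).
Solving: P (cos α − μ_s sin α) = μ_s m g → P = 0.64×617/(cos 15° − 0.64 sin 15°) = 395/0.8003 = 494 N.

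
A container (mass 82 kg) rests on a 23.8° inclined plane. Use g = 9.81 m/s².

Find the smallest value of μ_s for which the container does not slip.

At the slip threshold m g sin θ = μ_s m g cos θ, so μ_s,min = tan θ.
μ_s,min = tan 23.8° = 0.441.

μ_s,min ≈ 0.441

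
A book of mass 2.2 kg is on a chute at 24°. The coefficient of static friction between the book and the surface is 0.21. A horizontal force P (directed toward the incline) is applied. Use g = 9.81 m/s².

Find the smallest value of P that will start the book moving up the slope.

P ≈ 15.6 N

At impending motion up the slope, friction acts down-slope at its limit: f = μ_s N.
Perpendicular to the incline: N = m g cos θ + P sin θ.
Along the incline: P cos θ = m g sin θ + μ_s N = m g sin θ + μ_s (m g cos θ + P sin θ).
Solving, P (cos θ − μ_s sin θ) = m g (sin θ + μ_s cos θ), so P = 2.2×9.81×(sin 24° + 0.21 cos 24°)/(cos 24° − 0.21 sin 24°) = 21.6×0.5986/0.8281 = 15.6 N.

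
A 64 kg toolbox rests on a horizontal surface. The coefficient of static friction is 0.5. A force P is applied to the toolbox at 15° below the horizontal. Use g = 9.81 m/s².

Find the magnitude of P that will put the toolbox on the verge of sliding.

P ≈ 375 N

N = m g + P sin α (the push presses the toolbox into the horizontal surface).
At impending slip, P cos α = μ_s N = μ_s (m g + P sin α).
Solving: P (cos α − μ_s sin α) = μ_s m g → P = 0.5×628/(cos 15° − 0.5 sin 15°) = 314/0.8365 = 375 N.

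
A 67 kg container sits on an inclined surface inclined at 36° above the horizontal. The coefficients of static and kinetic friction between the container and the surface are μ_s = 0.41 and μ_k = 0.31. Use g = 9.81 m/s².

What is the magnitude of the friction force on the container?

Perpendicular to the surface, N = m g cos θ = 67·9.81·cos 36° = 531.7 N.
For equilibrium along the incline, friction must balance the weight component: f = m g sin θ = 386.3 N up the slope.
The static-friction ceiling is μ_s N = 0.41 × 531.7 = 218 N.
|386.3| exceeds 218 N, so the container slips down-slope; friction is kinetic, f = μ_k N = 0.31×531.7 = 165 N.

f ≈ 165 N (up the incline)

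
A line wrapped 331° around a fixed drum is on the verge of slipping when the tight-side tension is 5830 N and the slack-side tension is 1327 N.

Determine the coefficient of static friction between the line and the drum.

μ ≈ 0.256

T₂/T₁ = e^{μβ} → μ = ln(T₂/T₁)/β.
β = 331° = 5.777 rad.
μ = ln(5830/1327)/5.777 = ln(4.393)/5.777 = 0.256.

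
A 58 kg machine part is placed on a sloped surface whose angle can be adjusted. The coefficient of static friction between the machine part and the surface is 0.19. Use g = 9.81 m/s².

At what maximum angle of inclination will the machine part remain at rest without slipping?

θ_max ≈ 10.8°

At the slip threshold, m g sin θ = μ_s · m g cos θ, so tan θ = μ_s.
θ_max = arctan(0.19) = 10.8°.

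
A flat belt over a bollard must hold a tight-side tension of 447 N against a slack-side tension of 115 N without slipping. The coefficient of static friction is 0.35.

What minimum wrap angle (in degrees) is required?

β_min ≈ 222°

T₂/T₁ = e^{μβ} → β = ln(T₂/T₁)/μ.
β = ln(447/115)/0.35 = 1.358/0.35 = 3.879 rad.
In degrees: β = 3.879 × 180/π = 222°.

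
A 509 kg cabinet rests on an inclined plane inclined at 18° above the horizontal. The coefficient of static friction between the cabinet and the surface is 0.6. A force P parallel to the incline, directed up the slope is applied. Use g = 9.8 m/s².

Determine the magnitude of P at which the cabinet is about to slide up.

P ≈ 4390 N

At impending motion up the slope, friction acts down-slope at its limit: f = μ_s N.
P is parallel to the surface, so N = m g cos θ = 4740 N.
Along the incline: P = m g sin θ + μ_s N = 1540 + 0.6×4740 = 4390 N.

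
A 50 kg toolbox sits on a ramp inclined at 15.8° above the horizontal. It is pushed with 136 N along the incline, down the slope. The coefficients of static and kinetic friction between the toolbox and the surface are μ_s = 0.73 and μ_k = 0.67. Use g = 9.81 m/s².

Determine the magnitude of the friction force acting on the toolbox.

f ≈ 270 N (up the incline)

The normal reaction is N = m g cos θ = 472 N.
The friction needed for equilibrium is m g sin θ + P = 133.6 + 136 = 269.6 N, measured positive up-slope.
Static friction can supply at most μ_s N = 344.5 N.
Since |269.6| ≤ 344.5 N, no slip — friction simply equals what equilibrium demands.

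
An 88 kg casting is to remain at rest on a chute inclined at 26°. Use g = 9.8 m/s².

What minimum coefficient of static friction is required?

μ_s,min ≈ 0.488

At the slip threshold m g sin θ = μ_s m g cos θ, so μ_s,min = tan θ.
μ_s,min = tan 26° = 0.488.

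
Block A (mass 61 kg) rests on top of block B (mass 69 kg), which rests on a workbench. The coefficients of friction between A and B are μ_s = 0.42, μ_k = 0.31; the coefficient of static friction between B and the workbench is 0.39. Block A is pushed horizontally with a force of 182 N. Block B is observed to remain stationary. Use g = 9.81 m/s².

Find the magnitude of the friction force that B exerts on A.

Normal force at the A–B interface: N₁ = m_A g = 598.4 N.
So the A–B interface can sustain at most μ_s N₁ = 251.3 N of static friction.
P = 182 N is within that limit, so A and B move together (both at rest); the A–B friction is simply f₁ = P = 182 N.
By Newton's third law B feels 182 N forward from A. With B stationary, the floor's static friction on B balances it: f₂ = 182 N (well within μ_s(m_A+m_B)g = 497.4 N).

f ≈ 182 N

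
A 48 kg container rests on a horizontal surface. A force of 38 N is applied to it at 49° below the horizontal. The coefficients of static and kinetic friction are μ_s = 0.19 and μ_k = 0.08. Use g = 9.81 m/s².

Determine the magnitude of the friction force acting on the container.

f ≈ 24.9 N

The vertical component of P adds to the normal force: N = m g + P sin α = 470.9 + 28.68 = 499.6 N.
The horizontal driving force is P cos α = 24.93 N, so equilibrium needs friction f = 24.93 N.
μ_s N = 0.19 × 499.6 = 94.92 N.
24.93 ≤ 94.92 N → static; friction equals the required 24.9 N.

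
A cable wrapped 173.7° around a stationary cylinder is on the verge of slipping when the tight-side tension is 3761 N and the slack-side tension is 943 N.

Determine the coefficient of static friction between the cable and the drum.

T₂/T₁ = e^{μβ} → μ = ln(T₂/T₁)/β.
β = 173.7° = 3.032 rad.
μ = ln(3761/943)/3.032 = ln(3.988)/3.032 = 0.456.

μ ≈ 0.456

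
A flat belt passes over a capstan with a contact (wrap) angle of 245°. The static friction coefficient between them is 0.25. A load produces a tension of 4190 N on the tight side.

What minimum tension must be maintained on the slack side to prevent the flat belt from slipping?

Capstan equation at impending slip: T_tight/T_slack = e^{μβ}.
β = 245° = 4.276 rad; e^{μβ} = e^{0.25×4.276} = 2.913.
T_slack = T_tight / e^{μβ} = 4190 / 2.913 = 1440 N.

T_min ≈ 1440 N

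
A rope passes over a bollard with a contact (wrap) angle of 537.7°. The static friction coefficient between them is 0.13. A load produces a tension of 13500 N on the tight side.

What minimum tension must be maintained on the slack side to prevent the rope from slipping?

Capstan equation at impending slip: T_tight/T_slack = e^{μβ}.
β = 537.7° = 9.385 rad; e^{μβ} = e^{0.13×9.385} = 3.387.
T_slack = T_tight / e^{μβ} = 13500 / 3.387 = 3990 N.

T_min ≈ 3990 N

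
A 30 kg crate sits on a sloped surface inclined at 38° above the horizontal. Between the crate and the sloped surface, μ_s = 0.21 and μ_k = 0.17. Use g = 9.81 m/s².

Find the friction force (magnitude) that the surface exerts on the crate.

Perpendicular to the surface, N = m g cos θ = 30·9.81·cos 38° = 231.9 N.
Along the slope the weight component is m g sin θ = 181.2 N; friction must supply exactly this, acting up-slope.
The static-friction ceiling is μ_s N = 0.21 × 231.9 = 48.7 N.
Since |181.2| > 48.7 N, static friction cannot hold it; the crate slides down the incline and kinetic friction applies: f = μ_k N = 0.17 × 231.9 = 39.4 N.

f ≈ 39.4 N (up the incline)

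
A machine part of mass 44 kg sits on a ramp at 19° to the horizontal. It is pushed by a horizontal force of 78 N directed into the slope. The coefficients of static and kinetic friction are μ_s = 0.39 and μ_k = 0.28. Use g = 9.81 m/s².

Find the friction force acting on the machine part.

f ≈ 66.8 N (up the incline)

Resolve perpendicular to the incline: N = m g cos θ + P sin θ = 44×9.81×cos 19° + 78×sin 19° = 433.5 N.
Along the incline, the net driving force (taking up-slope positive) is P cos θ − m g sin θ = 73.75 − 140.5 = -66.78 N, so equilibrium requires friction f = 66.78 N (up-slope).
The limit of static friction is μ_s N = 169.1 N.
|f_req| = 66.78 ≤ 169.1 N → the machine part is in equilibrium; friction equals the required value.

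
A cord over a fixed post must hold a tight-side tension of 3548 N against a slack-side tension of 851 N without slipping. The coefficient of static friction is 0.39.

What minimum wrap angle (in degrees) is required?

T₂/T₁ = e^{μβ} → β = ln(T₂/T₁)/μ.
β = ln(3548/851)/0.39 = 1.428/0.39 = 3.661 rad.
In degrees: β = 3.661 × 180/π = 210°.

β_min ≈ 210°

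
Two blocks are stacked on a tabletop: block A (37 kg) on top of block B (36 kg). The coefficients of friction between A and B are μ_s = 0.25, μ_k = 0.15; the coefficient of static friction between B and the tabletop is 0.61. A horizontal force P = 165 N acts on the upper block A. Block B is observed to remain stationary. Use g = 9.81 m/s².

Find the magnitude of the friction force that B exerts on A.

f ≈ 54.4 N

Between the blocks, N₁ = m_A g = 363 N.
Maximum static friction on A from B: μ_s N₁ = 0.25×363 = 90.74 N.
P = 165 N exceeds that limit, so A slips over B and the interface friction becomes kinetic: f₁ = μ_k N₁ = 0.15×363 = 54.4 N.
B experiences an equal 54.4 N forward from A (third law). B is in equilibrium, so the floor supplies f₂ = 54.4 N of static friction (limit μ_s(m_A+m_B)g = 436.8 N, not exceeded).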